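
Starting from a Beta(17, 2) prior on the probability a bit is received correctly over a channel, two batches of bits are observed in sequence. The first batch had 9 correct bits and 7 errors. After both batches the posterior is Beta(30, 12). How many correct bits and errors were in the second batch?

Because Beta–binomial updating is additive in the counts, the combined data contributed (α_post−α_prior, β_post−β_prior) successes and failures.
Total across both batches: 30−17=13 correct bits, 12−2=10 errors.
Subtract the first batch: 13−9=4 correct bits and 10−7=3 errors.

4 correct bits and 3 errors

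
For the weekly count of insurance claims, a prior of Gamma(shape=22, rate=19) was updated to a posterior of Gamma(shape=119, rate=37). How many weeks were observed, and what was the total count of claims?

n = 18 weeks with total 97 claims

Gamma–Poisson conjugacy: posterior shape = α + Σxᵢ, posterior rate = β + n.
Matching: Σxᵢ = 119 − 22 = 97 and n = 37 − 19 = 18.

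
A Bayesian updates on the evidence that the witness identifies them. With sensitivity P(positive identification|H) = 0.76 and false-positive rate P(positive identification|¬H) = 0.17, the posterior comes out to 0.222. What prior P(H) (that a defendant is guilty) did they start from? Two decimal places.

In odds form, posterior odds = prior odds × likelihood ratio, so prior odds = posterior odds ÷ LR.
Posterior odds = 0.222/(1−0.222) = 0.2853. LR = 0.76/0.17 = 4.4706.
Prior odds = 0.2853/4.4706 = 0.0638, so P(H) = 0.0638/(1+0.0638) ≈ 0.06.

P(H) = 0.06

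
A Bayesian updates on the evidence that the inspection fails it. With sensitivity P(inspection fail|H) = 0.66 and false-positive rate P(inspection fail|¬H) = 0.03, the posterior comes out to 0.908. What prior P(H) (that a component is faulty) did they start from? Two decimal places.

Bayes' rule in odds form gives O(H|E) = O(H)·[P(E|H)/P(E|¬H)], hence O(H) = O(H|E)/LR.
Posterior odds = 0.908/(1−0.908) = 9.8696. LR = 0.66/0.03 = 22.0000.
Prior odds = 9.8696/22.0000 = 0.4486, so P(H) = 0.4486/(1+0.4486) ≈ 0.31.

P(H) = 0.31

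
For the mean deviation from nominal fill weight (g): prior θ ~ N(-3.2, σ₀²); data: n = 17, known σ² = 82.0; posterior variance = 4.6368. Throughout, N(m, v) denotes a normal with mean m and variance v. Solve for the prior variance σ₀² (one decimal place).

Posterior precision equals prior precision plus data precision: 1/σ_n² = 1/σ₀² + n/σ².
So 1/σ₀² = 1/4.6368 − 17/82.0 = 0.215666 − 0.207317 = 0.008349.
Hence σ₀² = 1/0.008349 ≈ 119.8.

σ₀² = 119.8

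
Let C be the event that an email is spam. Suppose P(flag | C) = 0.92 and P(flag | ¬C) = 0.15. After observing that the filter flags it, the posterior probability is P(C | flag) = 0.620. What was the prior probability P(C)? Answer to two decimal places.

P(C) = 0.21

In odds form, posterior odds = prior odds × likelihood ratio, so prior odds = posterior odds ÷ LR.
Posterior odds = 0.620/(1−0.620) = 1.6316. LR = 0.92/0.15 = 6.1333.
Prior odds = 1.6316/6.1333 = 0.2660, so P(C) = 0.2660/(1+0.2660) ≈ 0.21.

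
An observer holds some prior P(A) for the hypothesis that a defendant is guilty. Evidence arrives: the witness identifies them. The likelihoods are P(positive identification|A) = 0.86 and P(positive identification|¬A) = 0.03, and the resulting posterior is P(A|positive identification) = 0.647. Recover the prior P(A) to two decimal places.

P(A) = 0.06

In odds form, posterior odds = prior odds × likelihood ratio, so prior odds = posterior odds ÷ LR.
Posterior odds = 0.647/(1−0.647) = 1.8329. LR = 0.86/0.03 = 28.6667.
Prior odds = 1.8329/28.6667 = 0.0639, so P(A) = 0.0639/(1+0.0639) ≈ 0.06.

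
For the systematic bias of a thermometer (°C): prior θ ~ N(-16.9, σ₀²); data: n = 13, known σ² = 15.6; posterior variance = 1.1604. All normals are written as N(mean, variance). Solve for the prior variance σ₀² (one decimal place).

σ₀² = 35.2

Posterior precision equals prior precision plus data precision: 1/σ_n² = 1/σ₀² + n/σ².
So 1/σ₀² = 1/1.1604 − 13/15.6 = 0.861772 − 0.833333 = 0.028439.
Hence σ₀² = 1/0.028439 ≈ 35.2.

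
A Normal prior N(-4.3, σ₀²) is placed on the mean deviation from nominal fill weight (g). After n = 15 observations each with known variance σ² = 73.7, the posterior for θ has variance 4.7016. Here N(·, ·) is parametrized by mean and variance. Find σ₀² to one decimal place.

σ₀² = 109.1

Posterior precision equals prior precision plus data precision: 1/σ_n² = 1/σ₀² + n/σ².
So 1/σ₀² = 1/4.7016 − 15/73.7 = 0.212694 − 0.203528 = 0.009166.
Hence σ₀² = 1/0.009166 ≈ 109.1.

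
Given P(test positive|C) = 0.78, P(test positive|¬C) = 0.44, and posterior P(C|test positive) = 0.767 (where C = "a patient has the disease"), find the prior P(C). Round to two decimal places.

Bayes' rule in odds form gives O(C|E) = O(C)·[P(E|C)/P(E|¬C)], hence O(C) = O(C|E)/LR.
Posterior odds = 0.767/(1−0.767) = 3.2918. LR = 0.78/0.44 = 1.7727.
Prior odds = 3.2918/1.7727 = 1.8569, so P(C) = 1.8569/(1+1.8569) ≈ 0.65.

P(C) = 0.65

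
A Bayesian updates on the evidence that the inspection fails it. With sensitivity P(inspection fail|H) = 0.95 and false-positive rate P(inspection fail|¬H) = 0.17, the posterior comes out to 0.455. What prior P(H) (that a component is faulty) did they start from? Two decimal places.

P(H) = 0.13

Bayes' rule in odds form gives O(H|E) = O(H)·[P(E|H)/P(E|¬H)], hence O(H) = O(H|E)/LR.
Posterior odds = 0.455/(1−0.455) = 0.8349. LR = 0.95/0.17 = 5.5882.
Prior odds = 0.8349/5.5882 = 0.1494, so P(H) = 0.1494/(1+0.1494) ≈ 0.13.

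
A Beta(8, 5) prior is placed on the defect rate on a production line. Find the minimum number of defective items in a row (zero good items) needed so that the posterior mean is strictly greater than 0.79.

After k defective items and 0 good items the posterior is Beta(8+k, 5), with mean (8+k)/(8+5+k).
Set (8+k)/(13+k) > 0.79 and solve: k > (0.79·13 − 8)/(1 − 0.79) = 10.810.
The smallest integer exceeding 10.810 is 11.

k = 11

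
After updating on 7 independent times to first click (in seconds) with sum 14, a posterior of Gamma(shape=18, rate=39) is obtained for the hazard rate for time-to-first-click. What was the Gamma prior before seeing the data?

For an exponential likelihood with a Gamma(α, β) prior on the rate, n observations with total T give posterior Gamma(α+n, β+T).
So α = 18 − 7 = 11 and β = 39 − 14 = 25.

Gamma(shape=11, rate=25)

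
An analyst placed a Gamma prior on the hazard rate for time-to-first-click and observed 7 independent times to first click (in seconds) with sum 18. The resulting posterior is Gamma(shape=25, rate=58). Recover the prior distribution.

Gamma(shape=18, rate=40)

Gamma–exponential conjugacy: posterior shape = α + n, posterior rate = β + Σtᵢ.
So α = 25 − 7 = 18 and β = 58 − 18 = 40.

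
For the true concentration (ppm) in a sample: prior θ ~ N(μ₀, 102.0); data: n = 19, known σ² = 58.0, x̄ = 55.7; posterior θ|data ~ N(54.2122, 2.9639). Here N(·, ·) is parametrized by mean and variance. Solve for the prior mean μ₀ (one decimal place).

With known observation variance, the Normal–Normal posterior has precision τ_n = τ₀ + n/σ² and mean μ_n = (τ₀μ₀ + (n/σ²)x̄)/τ_n.
Here τ₀ = 1/102.0 = 0.009804 and τ_data = 19/58.0 = 0.327586, so τ_n = 0.337390.
Rearranging for μ₀: μ₀ = (μ_n·τ_n − τ_data·x̄)/τ₀ = (54.2122·0.337390 − 0.327586·55.7) / 0.009804 = 0.044114/0.009804 ≈ 4.5.

μ₀ = 4.5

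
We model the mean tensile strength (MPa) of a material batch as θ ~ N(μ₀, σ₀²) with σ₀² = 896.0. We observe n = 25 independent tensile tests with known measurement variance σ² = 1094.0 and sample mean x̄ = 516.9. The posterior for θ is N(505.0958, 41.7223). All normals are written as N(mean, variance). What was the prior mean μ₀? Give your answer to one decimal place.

With known observation variance, the Normal–Normal posterior has precision τ_n = τ₀ + n/σ² and mean μ_n = (τ₀μ₀ + (n/σ²)x̄)/τ_n.
Here τ₀ = 1/896.0 = 0.001116 and τ_data = 25/1094.0 = 0.022852, so τ_n = 0.023968.
Rearranging for μ₀: μ₀ = (μ_n·τ_n − τ_data·x̄)/τ₀ = (505.0958·0.023968 − 0.022852·516.9) / 0.001116 = 0.293937/0.001116 ≈ 263.4.

μ₀ = 263.4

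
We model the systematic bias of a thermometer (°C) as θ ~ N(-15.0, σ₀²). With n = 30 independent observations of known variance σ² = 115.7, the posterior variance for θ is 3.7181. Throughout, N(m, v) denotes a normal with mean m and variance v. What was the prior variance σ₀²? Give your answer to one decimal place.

Posterior precision equals prior precision plus data precision: 1/σ_n² = 1/σ₀² + n/σ².
So 1/σ₀² = 1/3.7181 − 30/115.7 = 0.268955 − 0.259291 = 0.009664.
Hence σ₀² = 1/0.009664 ≈ 103.5.

σ₀² = 103.5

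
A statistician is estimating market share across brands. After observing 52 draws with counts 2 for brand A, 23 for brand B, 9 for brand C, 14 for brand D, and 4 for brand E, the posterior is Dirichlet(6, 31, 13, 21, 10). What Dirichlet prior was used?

Dirichlet(4, 8, 4, 7, 6)

For a Dirichlet(α) prior with multinomial counts c, the posterior is Dirichlet(α + c) componentwise.
Subtract each count from the matching posterior parameter: 6−2=4, 31−23=8, 13−9=4, 21−14=7, 10−4=6.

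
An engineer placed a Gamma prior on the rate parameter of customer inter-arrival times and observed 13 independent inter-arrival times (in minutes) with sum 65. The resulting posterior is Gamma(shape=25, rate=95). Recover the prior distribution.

Gamma–exponential conjugacy: posterior shape = α + n, posterior rate = β + Σtᵢ.
So α = 25 − 13 = 12 and β = 95 − 65 = 30.

Gamma(shape=12, rate=30)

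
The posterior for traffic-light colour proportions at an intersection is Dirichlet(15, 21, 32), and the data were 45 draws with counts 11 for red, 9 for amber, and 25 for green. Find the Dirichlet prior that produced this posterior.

For a Dirichlet(α) prior with multinomial counts c, the posterior is Dirichlet(α + c) componentwise.
Subtract each count from the matching posterior parameter: 15−11=4, 21−9=12, 32−25=7.

Dirichlet(4, 12, 7)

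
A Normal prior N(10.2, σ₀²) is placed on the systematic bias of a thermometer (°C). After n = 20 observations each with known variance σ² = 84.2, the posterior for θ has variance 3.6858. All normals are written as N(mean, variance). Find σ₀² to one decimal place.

σ₀² = 29.6

Posterior precision equals prior precision plus data precision: 1/σ_n² = 1/σ₀² + n/σ².
So 1/σ₀² = 1/3.6858 − 20/84.2 = 0.271312 − 0.237530 = 0.033782.
Hence σ₀² = 1/0.033782 ≈ 29.6.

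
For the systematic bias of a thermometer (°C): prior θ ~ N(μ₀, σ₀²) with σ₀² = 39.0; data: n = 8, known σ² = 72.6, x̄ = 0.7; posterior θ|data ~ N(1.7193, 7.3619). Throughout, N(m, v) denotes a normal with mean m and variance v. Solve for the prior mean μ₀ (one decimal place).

μ₀ = 6.1

With known observation variance, the Normal–Normal posterior has precision τ_n = τ₀ + n/σ² and mean μ_n = (τ₀μ₀ + (n/σ²)x̄)/τ_n.
Here τ₀ = 1/39.0 = 0.025641 and τ_data = 8/72.6 = 0.110193, so τ_n = 0.135834.
Rearranging for μ₀: μ₀ = (μ_n·τ_n − τ_data·x̄)/τ₀ = (1.7193·0.135834 − 0.110193·0.7) / 0.025641 = 0.156404/0.025641 ≈ 6.1.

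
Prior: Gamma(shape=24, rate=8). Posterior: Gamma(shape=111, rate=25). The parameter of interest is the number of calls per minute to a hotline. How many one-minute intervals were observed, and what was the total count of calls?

n = 17 one-minute intervals with total 87 calls

Gamma–Poisson conjugacy: posterior shape = α + Σxᵢ, posterior rate = β + n.
Matching: Σxᵢ = 111 − 24 = 87 and n = 25 − 8 = 17.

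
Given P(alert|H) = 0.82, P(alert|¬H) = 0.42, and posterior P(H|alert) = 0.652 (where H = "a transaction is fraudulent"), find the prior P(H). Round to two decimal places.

Bayes' rule in odds form gives O(H|E) = O(H)·[P(E|H)/P(E|¬H)], hence O(H) = O(H|E)/LR.
Posterior odds = 0.652/(1−0.652) = 1.8736. LR = 0.82/0.42 = 1.9524.
Prior odds = 1.8736/1.9524 = 0.9596, so P(H) = 0.9596/(1+0.9596) ≈ 0.49.

P(H) = 0.49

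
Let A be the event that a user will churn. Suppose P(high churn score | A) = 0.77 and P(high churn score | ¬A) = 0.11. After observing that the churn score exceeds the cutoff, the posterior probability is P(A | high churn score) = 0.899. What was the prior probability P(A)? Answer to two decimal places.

P(A) = 0.56

In odds form, posterior odds = prior odds × likelihood ratio, so prior odds = posterior odds ÷ LR.
Posterior odds = 0.899/(1−0.899) = 8.9010. LR = 0.77/0.11 = 7.0000.
Prior odds = 8.9010/7.0000 = 1.2716, so P(A) = 1.2716/(1+1.2716) ≈ 0.56.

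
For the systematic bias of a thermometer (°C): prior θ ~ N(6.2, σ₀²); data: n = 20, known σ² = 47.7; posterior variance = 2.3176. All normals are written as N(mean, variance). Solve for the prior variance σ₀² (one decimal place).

For the Normal–Normal model with known σ², precisions add: τ_n = τ₀ + n/σ².
So 1/σ₀² = 1/2.3176 − 20/47.7 = 0.431481 − 0.419287 = 0.012194.
Hence σ₀² = 1/0.012194 ≈ 82.0.

σ₀² = 82.0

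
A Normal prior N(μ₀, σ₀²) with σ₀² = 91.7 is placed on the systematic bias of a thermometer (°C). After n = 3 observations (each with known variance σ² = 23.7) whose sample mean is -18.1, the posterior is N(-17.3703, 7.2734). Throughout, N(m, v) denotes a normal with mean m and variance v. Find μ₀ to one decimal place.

μ₀ = -8.9

With known observation variance, the Normal–Normal posterior has precision τ_n = τ₀ + n/σ² and mean μ_n = (τ₀μ₀ + (n/σ²)x̄)/τ_n.
Here τ₀ = 1/91.7 = 0.010905 and τ_data = 3/23.7 = 0.126582, so τ_n = 0.137487.
Rearranging for μ₀: μ₀ = (μ_n·τ_n − τ_data·x̄)/τ₀ = (-17.3703·0.137487 − 0.126582·-18.1) / 0.010905 = -0.097056/0.010905 ≈ -8.9.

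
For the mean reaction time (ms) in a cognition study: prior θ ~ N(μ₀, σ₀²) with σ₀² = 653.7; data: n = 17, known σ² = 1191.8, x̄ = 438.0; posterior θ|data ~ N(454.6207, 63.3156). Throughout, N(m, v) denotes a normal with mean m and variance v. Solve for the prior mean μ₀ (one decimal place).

The posterior mean is a precision-weighted average: μ_n = (τ₀μ₀ + τ_data·x̄)/(τ₀+τ_data), with τ₀=1/σ₀² and τ_data=n/σ².
Here τ₀ = 1/653.7 = 0.001530 and τ_data = 17/1191.8 = 0.014264, so τ_n = 0.015794.
Rearranging for μ₀: μ₀ = (μ_n·τ_n − τ_data·x̄)/τ₀ = (454.6207·0.015794 − 0.014264·438.0) / 0.001530 = 0.932647/0.001530 ≈ 609.6.

μ₀ = 609.6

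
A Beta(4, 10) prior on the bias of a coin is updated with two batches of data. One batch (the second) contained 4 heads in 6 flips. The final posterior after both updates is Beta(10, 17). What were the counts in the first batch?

Because Beta–binomial updating is additive in the counts, the combined data contributed (α_post−α_prior, β_post−β_prior) successes and failures.
Total across both batches: 10−4=6 heads, 17−10=7 tails.
Subtract the second batch: 6−4=2 heads and 7−2=5 tails.

2 heads and 5 tails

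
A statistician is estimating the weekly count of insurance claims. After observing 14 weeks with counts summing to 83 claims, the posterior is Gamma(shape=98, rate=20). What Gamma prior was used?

Gamma–Poisson conjugacy: posterior shape = α + Σxᵢ, posterior rate = β + n.
So α = 98 − 83 = 15 and β = 20 − 14 = 6.

Gamma(shape=15, rate=6)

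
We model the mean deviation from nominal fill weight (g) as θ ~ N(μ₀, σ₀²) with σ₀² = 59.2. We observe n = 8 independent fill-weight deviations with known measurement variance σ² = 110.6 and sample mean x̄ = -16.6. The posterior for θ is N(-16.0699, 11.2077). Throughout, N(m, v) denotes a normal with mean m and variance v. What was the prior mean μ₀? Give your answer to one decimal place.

With known observation variance, the Normal–Normal posterior has precision τ_n = τ₀ + n/σ² and mean μ_n = (τ₀μ₀ + (n/σ²)x̄)/τ_n.
Here τ₀ = 1/59.2 = 0.016892 and τ_data = 8/110.6 = 0.072333, so τ_n = 0.089225.
Rearranging for μ₀: μ₀ = (μ_n·τ_n − τ_data·x̄)/τ₀ = (-16.0699·0.089225 − 0.072333·-16.6) / 0.016892 = -0.233109/0.016892 ≈ -13.8.

μ₀ = -13.8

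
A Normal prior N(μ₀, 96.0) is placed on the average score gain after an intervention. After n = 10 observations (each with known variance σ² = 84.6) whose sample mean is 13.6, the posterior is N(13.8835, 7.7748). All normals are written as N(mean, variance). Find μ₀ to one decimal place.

The posterior mean is a precision-weighted average: μ_n = (τ₀μ₀ + τ_data·x̄)/(τ₀+τ_data), with τ₀=1/σ₀² and τ_data=n/σ².
Here τ₀ = 1/96.0 = 0.010417 and τ_data = 10/84.6 = 0.118203, so τ_n = 0.128620.
Rearranging for μ₀: μ₀ = (μ_n·τ_n − τ_data·x̄)/τ₀ = (13.8835·0.128620 − 0.118203·13.6) / 0.010417 = 0.178135/0.010417 ≈ 17.1.

μ₀ = 17.1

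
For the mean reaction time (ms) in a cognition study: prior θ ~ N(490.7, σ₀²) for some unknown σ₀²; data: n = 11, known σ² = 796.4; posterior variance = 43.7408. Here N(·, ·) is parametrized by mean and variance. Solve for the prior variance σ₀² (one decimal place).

σ₀² = 110.5

For the Normal–Normal model with known σ², precisions add: τ_n = τ₀ + n/σ².
So 1/σ₀² = 1/43.7408 − 11/796.4 = 0.022862 − 0.013812 = 0.009050.
Hence σ₀² = 1/0.009050 ≈ 110.5.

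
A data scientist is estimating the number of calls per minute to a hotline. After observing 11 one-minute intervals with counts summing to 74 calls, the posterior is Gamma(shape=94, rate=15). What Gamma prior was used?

A Gamma(α, β) prior (rate parametrization) on a Poisson rate with n observations summing to S gives posterior Gamma(α+S, β+n).
So α = 94 − 74 = 20 and β = 15 − 11 = 4.

Gamma(shape=20, rate=4)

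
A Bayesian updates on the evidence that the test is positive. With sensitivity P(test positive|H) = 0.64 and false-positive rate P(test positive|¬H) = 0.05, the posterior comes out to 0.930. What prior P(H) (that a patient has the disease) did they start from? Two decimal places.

P(H) = 0.51

Bayes' rule in odds form gives O(H|E) = O(H)·[P(E|H)/P(E|¬H)], hence O(H) = O(H|E)/LR.
Posterior odds = 0.930/(1−0.930) = 13.2857. LR = 0.64/0.05 = 12.8000.
Prior odds = 13.2857/12.8000 = 1.0379, so P(H) = 1.0379/(1+1.0379) ≈ 0.51.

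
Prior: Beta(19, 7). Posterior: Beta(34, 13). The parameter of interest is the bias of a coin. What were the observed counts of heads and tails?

15 heads and 6 tails

Under Beta–binomial conjugacy the posterior parameters are (a+s, b+f).
So s = 34 − 19 = 15 and f = 13 − 7 = 6.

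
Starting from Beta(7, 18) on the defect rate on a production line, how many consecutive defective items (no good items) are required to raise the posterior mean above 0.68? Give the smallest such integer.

After k defective items and 0 good items the posterior is Beta(7+k, 18), with mean (7+k)/(7+18+k).
Set (7+k)/(25+k) > 0.68 and solve: k > (0.68·25 − 7)/(1 − 0.68) = 31.250.
The smallest integer exceeding 31.250 is 32.

k = 32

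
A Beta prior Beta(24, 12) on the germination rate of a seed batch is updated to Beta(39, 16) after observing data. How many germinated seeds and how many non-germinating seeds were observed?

A Beta(α, β) prior with s successes and f failures in binomial data gives a Beta(α+s, β+f) posterior.
So s = 39 − 24 = 15 and f = 16 − 12 = 4.

15 germinated seeds and 4 non-germinating seeds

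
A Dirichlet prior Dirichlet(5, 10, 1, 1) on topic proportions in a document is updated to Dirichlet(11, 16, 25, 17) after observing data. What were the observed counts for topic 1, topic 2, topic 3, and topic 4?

counts (6, 6, 24, 16)

For a Dirichlet(α) prior with multinomial counts c, the posterior is Dirichlet(α + c) componentwise.
Counts are posterior − prior componentwise: 11−5=6, 16−10=6, 25−1=24, 17−1=16.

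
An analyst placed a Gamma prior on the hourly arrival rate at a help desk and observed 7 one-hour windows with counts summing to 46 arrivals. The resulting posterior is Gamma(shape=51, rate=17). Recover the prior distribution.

Gamma–Poisson conjugacy: posterior shape = α + Σxᵢ, posterior rate = β + n.
So α = 51 − 46 = 5 and β = 17 − 7 = 10.

Gamma(shape=5, rate=10)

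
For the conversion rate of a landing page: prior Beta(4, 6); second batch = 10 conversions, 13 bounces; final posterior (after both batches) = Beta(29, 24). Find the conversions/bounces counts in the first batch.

15 conversions and 5 bounces

Because Beta–binomial updating is additive in the counts, the combined data contributed (α_post−α_prior, β_post−β_prior) successes and failures.
Total across both batches: 29−4=25 conversions, 24−6=18 bounces.
Subtract the second batch: 25−10=15 conversions and 18−13=5 bounces.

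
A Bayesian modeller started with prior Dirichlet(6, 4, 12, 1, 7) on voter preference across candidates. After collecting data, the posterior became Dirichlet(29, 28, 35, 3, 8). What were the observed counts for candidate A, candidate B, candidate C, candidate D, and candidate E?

For a Dirichlet(α) prior with multinomial counts c, the posterior is Dirichlet(α + c) componentwise.
Counts are posterior − prior componentwise: 29−6=23, 28−4=24, 35−12=23, 3−1=2, 8−7=1.

counts (23, 24, 23, 2, 1)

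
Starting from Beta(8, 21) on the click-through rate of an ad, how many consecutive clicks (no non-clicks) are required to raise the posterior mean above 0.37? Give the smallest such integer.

After k clicks and 0 non-clicks the posterior is Beta(8+k, 21), with mean (8+k)/(8+21+k).
Set (8+k)/(29+k) > 0.37 and solve: k > (0.37·29 − 8)/(1 − 0.37) = 4.333.
The smallest integer exceeding 4.333 is 5.

k = 5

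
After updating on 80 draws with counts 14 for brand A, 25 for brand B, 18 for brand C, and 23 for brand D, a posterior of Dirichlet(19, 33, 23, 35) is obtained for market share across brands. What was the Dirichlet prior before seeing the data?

For a Dirichlet(α) prior with multinomial counts c, the posterior is Dirichlet(α + c) componentwise.
Subtract each count from the matching posterior parameter: 19−14=5, 33−25=8, 23−18=5, 35−23=12.

Dirichlet(5, 8, 5, 12)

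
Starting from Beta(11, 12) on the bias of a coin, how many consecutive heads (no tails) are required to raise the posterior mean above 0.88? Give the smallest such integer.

After k heads and 0 tails the posterior is Beta(11+k, 12), with mean (11+k)/(11+12+k).
Set (11+k)/(23+k) > 0.88 and solve: k > (0.88·23 − 11)/(1 − 0.88) = 77.000.
The smallest integer exceeding 77.000 is 78.

k = 78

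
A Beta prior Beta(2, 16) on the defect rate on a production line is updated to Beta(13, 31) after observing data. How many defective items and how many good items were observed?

Beta is conjugate to the binomial likelihood: posterior = Beta(α+s, β+f).
So s = 13 − 2 = 11 and f = 31 − 16 = 15.

11 defective items and 15 good items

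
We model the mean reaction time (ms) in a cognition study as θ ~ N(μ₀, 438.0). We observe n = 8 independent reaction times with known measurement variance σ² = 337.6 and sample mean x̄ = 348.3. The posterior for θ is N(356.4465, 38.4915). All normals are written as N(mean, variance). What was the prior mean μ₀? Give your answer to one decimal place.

μ₀ = 441.0

With known observation variance, the Normal–Normal posterior has precision τ_n = τ₀ + n/σ² and mean μ_n = (τ₀μ₀ + (n/σ²)x̄)/τ_n.
Here τ₀ = 1/438.0 = 0.002283 and τ_data = 8/337.6 = 0.023697, so τ_n = 0.025980.
Rearranging for μ₀: μ₀ = (μ_n·τ_n − τ_data·x̄)/τ₀ = (356.4465·0.025980 − 0.023697·348.3) / 0.002283 = 1.006815/0.002283 ≈ 441.0.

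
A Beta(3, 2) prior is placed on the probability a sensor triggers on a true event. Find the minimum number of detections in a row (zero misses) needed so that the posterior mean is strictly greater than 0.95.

After k detections and 0 misses the posterior is Beta(3+k, 2), with mean (3+k)/(3+2+k).
Set (3+k)/(5+k) > 0.95 and solve: k > (0.95·5 − 3)/(1 − 0.95) = 35.000.
The smallest integer exceeding 35.000 is 36.

k = 36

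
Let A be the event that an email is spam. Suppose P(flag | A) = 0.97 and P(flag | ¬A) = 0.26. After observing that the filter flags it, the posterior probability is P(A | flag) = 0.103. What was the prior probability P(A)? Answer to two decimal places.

Bayes' rule in odds form gives O(A|E) = O(A)·[P(E|A)/P(E|¬A)], hence O(A) = O(A|E)/LR.
Posterior odds = 0.103/(1−0.103) = 0.1148. LR = 0.97/0.26 = 3.7308.
Prior odds = 0.1148/3.7308 = 0.0308, so P(A) = 0.0308/(1+0.0308) ≈ 0.03.

P(A) = 0.03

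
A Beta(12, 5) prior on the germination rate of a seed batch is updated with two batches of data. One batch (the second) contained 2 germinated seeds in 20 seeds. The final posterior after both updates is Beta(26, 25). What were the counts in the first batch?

Sequential conjugate updates are equivalent to a single update on the pooled data, so total successes = posterior α − prior α and total failures = posterior β − prior β.
Total across both batches: 26−12=14 germinated seeds, 25−5=20 non-germinating seeds.
Subtract the second batch: 14−2=12 germinated seeds and 20−18=2 non-germinating seeds.

12 germinated seeds and 2 non-germinating seeds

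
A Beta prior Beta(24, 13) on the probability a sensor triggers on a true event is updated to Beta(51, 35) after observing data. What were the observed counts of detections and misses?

Beta is conjugate to the binomial likelihood: posterior = Beta(a+s, b+f).
Match parameters: s=51−24=27, f=35−13=22.

27 detections and 22 misses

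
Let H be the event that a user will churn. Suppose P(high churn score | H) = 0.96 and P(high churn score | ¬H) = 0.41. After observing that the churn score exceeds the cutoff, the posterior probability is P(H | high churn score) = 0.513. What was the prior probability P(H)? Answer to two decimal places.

P(H) = 0.31

In odds form, posterior odds = prior odds × likelihood ratio, so prior odds = posterior odds ÷ LR.
Posterior odds = 0.513/(1−0.513) = 1.0534. LR = 0.96/0.41 = 2.3415.
Prior odds = 1.0534/2.3415 = 0.4499, so P(H) = 0.4499/(1+0.4499) ≈ 0.31.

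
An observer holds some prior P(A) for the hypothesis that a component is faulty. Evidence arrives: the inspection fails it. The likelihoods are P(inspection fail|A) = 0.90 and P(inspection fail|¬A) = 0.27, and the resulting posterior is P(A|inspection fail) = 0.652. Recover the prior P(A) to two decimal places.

P(A) = 0.36

Bayes' rule in odds form gives O(A|E) = O(A)·[P(E|A)/P(E|¬A)], hence O(A) = O(A|E)/LR.
Posterior odds = 0.652/(1−0.652) = 1.8736. LR = 0.90/0.27 = 3.3333.
Prior odds = 1.8736/3.3333 = 0.5621, so P(A) = 0.5621/(1+0.5621) ≈ 0.36.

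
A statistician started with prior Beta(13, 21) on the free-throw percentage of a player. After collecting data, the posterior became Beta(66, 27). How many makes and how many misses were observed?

A Beta(α, β) prior with s successes and f failures in binomial data gives a Beta(α+s, β+f) posterior.
Match parameters: s=66−13=53, f=27−21=6.

53 makes and 6 misses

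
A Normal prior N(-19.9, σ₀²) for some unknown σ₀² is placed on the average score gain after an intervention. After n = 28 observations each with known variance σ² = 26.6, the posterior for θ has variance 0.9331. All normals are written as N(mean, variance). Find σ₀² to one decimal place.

σ₀² = 52.5

For the Normal–Normal model with known σ², precisions add: τ_n = τ₀ + n/σ².
So 1/σ₀² = 1/0.9331 − 28/26.6 = 1.071696 − 1.052632 = 0.019064.
Hence σ₀² = 1/0.019064 ≈ 52.5.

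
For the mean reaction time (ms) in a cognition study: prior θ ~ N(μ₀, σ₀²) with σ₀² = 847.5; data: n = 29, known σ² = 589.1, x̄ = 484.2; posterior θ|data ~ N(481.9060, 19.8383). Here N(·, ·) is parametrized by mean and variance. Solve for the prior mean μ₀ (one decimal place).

With known observation variance, the Normal–Normal posterior has precision τ_n = τ₀ + n/σ² and mean μ_n = (τ₀μ₀ + (n/σ²)x̄)/τ_n.
Here τ₀ = 1/847.5 = 0.001180 and τ_data = 29/589.1 = 0.049228, so τ_n = 0.050408.
Rearranging for μ₀: μ₀ = (μ_n·τ_n − τ_data·x̄)/τ₀ = (481.9060·0.050408 − 0.049228·484.2) / 0.001180 = 0.455720/0.001180 ≈ 386.2.

μ₀ = 386.2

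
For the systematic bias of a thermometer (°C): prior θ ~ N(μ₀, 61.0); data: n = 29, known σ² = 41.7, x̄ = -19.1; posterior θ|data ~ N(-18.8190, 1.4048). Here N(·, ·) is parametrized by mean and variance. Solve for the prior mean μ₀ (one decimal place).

μ₀ = -6.9

With known observation variance, the Normal–Normal posterior has precision τ_n = τ₀ + n/σ² and mean μ_n = (τ₀μ₀ + (n/σ²)x̄)/τ_n.
Here τ₀ = 1/61.0 = 0.016393 and τ_data = 29/41.7 = 0.695444, so τ_n = 0.711837.
Rearranging for μ₀: μ₀ = (μ_n·τ_n − τ_data·x̄)/τ₀ = (-18.8190·0.711837 − 0.695444·-19.1) / 0.016393 = -0.113080/0.016393 ≈ -6.9.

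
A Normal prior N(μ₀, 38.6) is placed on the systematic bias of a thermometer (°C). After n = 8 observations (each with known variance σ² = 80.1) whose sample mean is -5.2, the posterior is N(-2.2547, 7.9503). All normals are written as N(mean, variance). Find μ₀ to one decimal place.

μ₀ = 9.1

With known observation variance, the Normal–Normal posterior has precision τ_n = τ₀ + n/σ² and mean μ_n = (τ₀μ₀ + (n/σ²)x̄)/τ_n.
Here τ₀ = 1/38.6 = 0.025907 and τ_data = 8/80.1 = 0.099875, so τ_n = 0.125782.
Rearranging for μ₀: μ₀ = (μ_n·τ_n − τ_data·x̄)/τ₀ = (-2.2547·0.125782 − 0.099875·-5.2) / 0.025907 = 0.235749/0.025907 ≈ 9.1.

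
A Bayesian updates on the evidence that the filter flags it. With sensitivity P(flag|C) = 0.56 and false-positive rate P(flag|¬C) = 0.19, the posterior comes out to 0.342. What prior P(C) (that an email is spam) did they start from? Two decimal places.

P(C) = 0.15

In odds form, posterior odds = prior odds × likelihood ratio, so prior odds = posterior odds ÷ LR.
Posterior odds = 0.342/(1−0.342) = 0.5198. LR = 0.56/0.19 = 2.9474.
Prior odds = 0.5198/2.9474 = 0.1764, so P(C) = 0.1764/(1+0.1764) ≈ 0.15.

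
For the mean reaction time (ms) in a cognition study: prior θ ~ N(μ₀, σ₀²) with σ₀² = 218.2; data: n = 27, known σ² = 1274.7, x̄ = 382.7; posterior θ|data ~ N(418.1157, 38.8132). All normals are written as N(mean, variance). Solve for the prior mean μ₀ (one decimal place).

With known observation variance, the Normal–Normal posterior has precision τ_n = τ₀ + n/σ² and mean μ_n = (τ₀μ₀ + (n/σ²)x̄)/τ_n.
Here τ₀ = 1/218.2 = 0.004583 and τ_data = 27/1274.7 = 0.021181, so τ_n = 0.025764.
Rearranging for μ₀: μ₀ = (μ_n·τ_n − τ_data·x̄)/τ₀ = (418.1157·0.025764 − 0.021181·382.7) / 0.004583 = 2.666364/0.004583 ≈ 581.8.

μ₀ = 581.8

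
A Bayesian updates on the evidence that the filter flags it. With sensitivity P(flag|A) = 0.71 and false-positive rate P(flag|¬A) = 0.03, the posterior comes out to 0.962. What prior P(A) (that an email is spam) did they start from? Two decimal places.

P(A) = 0.52

Bayes' rule in odds form gives O(A|E) = O(A)·[P(E|A)/P(E|¬A)], hence O(A) = O(A|E)/LR.
Posterior odds = 0.962/(1−0.962) = 25.3158. LR = 0.71/0.03 = 23.6667.
Prior odds = 25.3158/23.6667 = 1.0697, so P(A) = 1.0697/(1+1.0697) ≈ 0.52.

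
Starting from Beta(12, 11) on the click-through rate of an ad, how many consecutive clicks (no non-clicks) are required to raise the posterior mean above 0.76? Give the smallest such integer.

After k clicks and 0 non-clicks the posterior is Beta(12+k, 11), with mean (12+k)/(12+11+k).
Set (12+k)/(23+k) > 0.76 and solve: k > (0.76·23 − 12)/(1 − 0.76) = 22.833.
The smallest integer exceeding 22.833 is 23.

k = 23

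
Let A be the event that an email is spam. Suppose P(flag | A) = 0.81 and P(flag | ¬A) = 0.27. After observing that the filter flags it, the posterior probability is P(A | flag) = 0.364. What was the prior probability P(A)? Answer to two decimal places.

P(A) = 0.16

Bayes' rule in odds form gives O(A|E) = O(A)·[P(E|A)/P(E|¬A)], hence O(A) = O(A|E)/LR.
Posterior odds = 0.364/(1−0.364) = 0.5723. LR = 0.81/0.27 = 3.0000.
Prior odds = 0.5723/3.0000 = 0.1908, so P(A) = 0.1908/(1+0.1908) ≈ 0.16.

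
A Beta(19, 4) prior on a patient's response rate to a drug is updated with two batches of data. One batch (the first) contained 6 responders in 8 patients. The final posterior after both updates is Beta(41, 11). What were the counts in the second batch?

Because Beta–binomial updating is additive in the counts, the combined data contributed (α_post−α_prior, β_post−β_prior) successes and failures.
Total across both batches: 41−19=22 responders, 11−4=7 non-responders.
Subtract the first batch: 22−6=16 responders and 7−2=5 non-responders.

16 responders and 5 non-responders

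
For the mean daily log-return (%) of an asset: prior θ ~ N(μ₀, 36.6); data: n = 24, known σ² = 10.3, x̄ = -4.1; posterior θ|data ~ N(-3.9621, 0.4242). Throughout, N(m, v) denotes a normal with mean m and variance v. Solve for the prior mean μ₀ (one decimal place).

With known observation variance, the Normal–Normal posterior has precision τ_n = τ₀ + n/σ² and mean μ_n = (τ₀μ₀ + (n/σ²)x̄)/τ_n.
Here τ₀ = 1/36.6 = 0.027322 and τ_data = 24/10.3 = 2.330097, so τ_n = 2.357419.
Rearranging for μ₀: μ₀ = (μ_n·τ_n − τ_data·x̄)/τ₀ = (-3.9621·2.357419 − 2.330097·-4.1) / 0.027322 = 0.213068/0.027322 ≈ 7.8.

μ₀ = 7.8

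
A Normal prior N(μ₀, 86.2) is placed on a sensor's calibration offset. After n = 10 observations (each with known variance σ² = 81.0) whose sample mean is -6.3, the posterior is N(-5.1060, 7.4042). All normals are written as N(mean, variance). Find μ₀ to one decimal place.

With known observation variance, the Normal–Normal posterior has precision τ_n = τ₀ + n/σ² and mean μ_n = (τ₀μ₀ + (n/σ²)x̄)/τ_n.
Here τ₀ = 1/86.2 = 0.011601 and τ_data = 10/81.0 = 0.123457, so τ_n = 0.135058.
Rearranging for μ₀: μ₀ = (μ_n·τ_n − τ_data·x̄)/τ₀ = (-5.1060·0.135058 − 0.123457·-6.3) / 0.011601 = 0.088173/0.011601 ≈ 7.6.

μ₀ = 7.6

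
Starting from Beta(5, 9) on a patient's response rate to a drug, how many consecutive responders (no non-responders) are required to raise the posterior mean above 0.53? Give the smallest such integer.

k = 6

After k responders and 0 non-responders the posterior is Beta(5+k, 9), with mean (5+k)/(5+9+k).
Set (5+k)/(14+k) > 0.53 and solve: k > (0.53·14 − 5)/(1 − 0.53) = 5.149.
The smallest integer exceeding 5.149 is 6, and checking k=6: (11)/(20) = 0.5500 > 0.53.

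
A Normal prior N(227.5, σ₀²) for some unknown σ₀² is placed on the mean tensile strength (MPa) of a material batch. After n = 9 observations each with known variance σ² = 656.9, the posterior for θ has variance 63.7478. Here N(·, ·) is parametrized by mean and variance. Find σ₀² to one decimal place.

For the Normal–Normal model with known σ², precisions add: τ_n = τ₀ + n/σ².
So 1/σ₀² = 1/63.7478 − 9/656.9 = 0.015687 − 0.013701 = 0.001986.
Hence σ₀² = 1/0.001986 ≈ 503.5.

σ₀² = 503.5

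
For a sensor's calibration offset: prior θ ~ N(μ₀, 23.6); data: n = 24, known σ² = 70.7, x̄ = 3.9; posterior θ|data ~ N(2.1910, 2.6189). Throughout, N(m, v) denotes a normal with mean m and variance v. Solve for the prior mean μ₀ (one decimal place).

The posterior mean is a precision-weighted average: μ_n = (τ₀μ₀ + τ_data·x̄)/(τ₀+τ_data), with τ₀=1/σ₀² and τ_data=n/σ².
Here τ₀ = 1/23.6 = 0.042373 and τ_data = 24/70.7 = 0.339463, so τ_n = 0.381836.
Rearranging for μ₀: μ₀ = (μ_n·τ_n − τ_data·x̄)/τ₀ = (2.1910·0.381836 − 0.339463·3.9) / 0.042373 = -0.487303/0.042373 ≈ -11.5.

μ₀ = -11.5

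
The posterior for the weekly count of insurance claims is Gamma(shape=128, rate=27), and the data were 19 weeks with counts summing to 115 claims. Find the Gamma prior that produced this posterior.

Gamma–Poisson conjugacy: posterior shape = α + Σxᵢ, posterior rate = β + n.
So α = 128 − 115 = 13 and β = 27 − 19 = 8.

Gamma(shape=13, rate=8)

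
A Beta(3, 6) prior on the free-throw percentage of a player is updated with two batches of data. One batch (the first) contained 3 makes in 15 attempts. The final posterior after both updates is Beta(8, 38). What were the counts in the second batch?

Sequential conjugate updates are equivalent to a single update on the pooled data, so total successes = posterior α − prior α and total failures = posterior β − prior β.
Total across both batches: 8−3=5 makes, 38−6=32 misses.
Subtract the first batch: 5−3=2 makes and 32−12=20 misses.

2 makes and 20 misses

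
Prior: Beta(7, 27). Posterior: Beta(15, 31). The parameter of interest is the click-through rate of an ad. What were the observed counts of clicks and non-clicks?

8 clicks and 4 non-clicks

A Beta(a, b) prior with s successes and f failures in binomial data gives a Beta(a+s, b+f) posterior.
So s = 15 − 7 = 8 and f = 31 − 27 = 4.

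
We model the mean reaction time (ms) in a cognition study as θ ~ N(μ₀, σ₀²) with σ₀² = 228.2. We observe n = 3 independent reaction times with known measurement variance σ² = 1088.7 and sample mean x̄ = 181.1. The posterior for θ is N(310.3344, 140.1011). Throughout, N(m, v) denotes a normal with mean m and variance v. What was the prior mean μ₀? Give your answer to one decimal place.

The posterior mean is a precision-weighted average: μ_n = (τ₀μ₀ + τ_data·x̄)/(τ₀+τ_data), with τ₀=1/σ₀² and τ_data=n/σ².
Here τ₀ = 1/228.2 = 0.004382 and τ_data = 3/1088.7 = 0.002756, so τ_n = 0.007138.
Rearranging for μ₀: μ₀ = (μ_n·τ_n − τ_data·x̄)/τ₀ = (310.3344·0.007138 − 0.002756·181.1) / 0.004382 = 1.716055/0.004382 ≈ 391.6.

μ₀ = 391.6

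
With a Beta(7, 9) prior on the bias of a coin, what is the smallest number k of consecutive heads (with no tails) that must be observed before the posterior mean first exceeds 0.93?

After k heads and 0 tails the posterior is Beta(7+k, 9), with mean (7+k)/(7+9+k).
Set (7+k)/(16+k) > 0.93 and solve: k > (0.93·16 − 7)/(1 − 0.93) = 112.571.
The smallest integer exceeding 112.571 is 113, and checking k=113: (120)/(129) = 0.9302 > 0.93.

k = 113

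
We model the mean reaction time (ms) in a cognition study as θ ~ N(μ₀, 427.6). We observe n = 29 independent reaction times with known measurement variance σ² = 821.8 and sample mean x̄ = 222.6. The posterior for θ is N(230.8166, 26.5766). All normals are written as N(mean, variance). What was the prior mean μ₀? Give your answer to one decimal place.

With known observation variance, the Normal–Normal posterior has precision τ_n = τ₀ + n/σ² and mean μ_n = (τ₀μ₀ + (n/σ²)x̄)/τ_n.
Here τ₀ = 1/427.6 = 0.002339 and τ_data = 29/821.8 = 0.035288, so τ_n = 0.037627.
Rearranging for μ₀: μ₀ = (μ_n·τ_n − τ_data·x̄)/τ₀ = (230.8166·0.037627 − 0.035288·222.6) / 0.002339 = 0.829827/0.002339 ≈ 354.8.

μ₀ = 354.8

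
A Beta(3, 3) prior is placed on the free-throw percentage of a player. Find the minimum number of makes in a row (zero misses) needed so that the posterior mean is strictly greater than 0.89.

k = 22

After k makes and 0 misses the posterior is Beta(3+k, 3), with mean (3+k)/(3+3+k).
Set (3+k)/(6+k) > 0.89 and solve: k > (0.89·6 − 3)/(1 − 0.89) = 21.273.
The smallest integer exceeding 21.273 is 22, and checking k=22: (25)/(28) = 0.8929 > 0.89.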